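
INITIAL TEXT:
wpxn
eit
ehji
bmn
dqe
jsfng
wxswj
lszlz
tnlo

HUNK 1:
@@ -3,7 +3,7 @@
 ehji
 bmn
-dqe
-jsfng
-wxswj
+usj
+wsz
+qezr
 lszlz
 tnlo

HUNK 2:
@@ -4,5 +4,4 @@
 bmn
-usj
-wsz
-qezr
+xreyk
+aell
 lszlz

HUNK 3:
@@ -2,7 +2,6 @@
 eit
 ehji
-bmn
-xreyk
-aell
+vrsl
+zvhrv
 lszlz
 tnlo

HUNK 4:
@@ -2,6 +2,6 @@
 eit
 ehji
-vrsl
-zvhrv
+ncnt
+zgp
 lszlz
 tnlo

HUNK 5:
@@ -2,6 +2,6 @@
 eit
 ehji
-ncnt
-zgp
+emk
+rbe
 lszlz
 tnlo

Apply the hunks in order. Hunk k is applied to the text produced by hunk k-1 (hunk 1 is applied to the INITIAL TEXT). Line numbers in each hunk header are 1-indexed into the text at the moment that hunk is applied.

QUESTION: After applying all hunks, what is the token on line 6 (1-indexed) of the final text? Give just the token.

Answer: lszlz

Derivation:
Hunk 1: at line 3 remove [dqe,jsfng,wxswj] add [usj,wsz,qezr] -> 9 lines: wpxn eit ehji bmn usj wsz qezr lszlz tnlo
Hunk 2: at line 4 remove [usj,wsz,qezr] add [xreyk,aell] -> 8 lines: wpxn eit ehji bmn xreyk aell lszlz tnlo
Hunk 3: at line 2 remove [bmn,xreyk,aell] add [vrsl,zvhrv] -> 7 lines: wpxn eit ehji vrsl zvhrv lszlz tnlo
Hunk 4: at line 2 remove [vrsl,zvhrv] add [ncnt,zgp] -> 7 lines: wpxn eit ehji ncnt zgp lszlz tnlo
Hunk 5: at line 2 remove [ncnt,zgp] add [emk,rbe] -> 7 lines: wpxn eit ehji emk rbe lszlz tnlo
Final line 6: lszlz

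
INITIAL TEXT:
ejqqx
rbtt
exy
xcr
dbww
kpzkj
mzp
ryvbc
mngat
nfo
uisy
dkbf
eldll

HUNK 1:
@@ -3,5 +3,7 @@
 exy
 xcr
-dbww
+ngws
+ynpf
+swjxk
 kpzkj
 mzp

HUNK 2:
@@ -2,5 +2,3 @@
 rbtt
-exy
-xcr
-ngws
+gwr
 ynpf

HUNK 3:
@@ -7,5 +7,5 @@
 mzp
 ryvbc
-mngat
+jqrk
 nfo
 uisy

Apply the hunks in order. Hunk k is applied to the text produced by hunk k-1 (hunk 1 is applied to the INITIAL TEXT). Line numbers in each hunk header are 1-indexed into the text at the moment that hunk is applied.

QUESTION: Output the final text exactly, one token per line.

Hunk 1: at line 3 remove [dbww] add [ngws,ynpf,swjxk] -> 15 lines: ejqqx rbtt exy xcr ngws ynpf swjxk kpzkj mzp ryvbc mngat nfo uisy dkbf eldll
Hunk 2: at line 2 remove [exy,xcr,ngws] add [gwr] -> 13 lines: ejqqx rbtt gwr ynpf swjxk kpzkj mzp ryvbc mngat nfo uisy dkbf eldll
Hunk 3: at line 7 remove [mngat] add [jqrk] -> 13 lines: ejqqx rbtt gwr ynpf swjxk kpzkj mzp ryvbc jqrk nfo uisy dkbf eldll

Answer: ejqqx
rbtt
gwr
ynpf
swjxk
kpzkj
mzp
ryvbc
jqrk
nfo
uisy
dkbf
eldll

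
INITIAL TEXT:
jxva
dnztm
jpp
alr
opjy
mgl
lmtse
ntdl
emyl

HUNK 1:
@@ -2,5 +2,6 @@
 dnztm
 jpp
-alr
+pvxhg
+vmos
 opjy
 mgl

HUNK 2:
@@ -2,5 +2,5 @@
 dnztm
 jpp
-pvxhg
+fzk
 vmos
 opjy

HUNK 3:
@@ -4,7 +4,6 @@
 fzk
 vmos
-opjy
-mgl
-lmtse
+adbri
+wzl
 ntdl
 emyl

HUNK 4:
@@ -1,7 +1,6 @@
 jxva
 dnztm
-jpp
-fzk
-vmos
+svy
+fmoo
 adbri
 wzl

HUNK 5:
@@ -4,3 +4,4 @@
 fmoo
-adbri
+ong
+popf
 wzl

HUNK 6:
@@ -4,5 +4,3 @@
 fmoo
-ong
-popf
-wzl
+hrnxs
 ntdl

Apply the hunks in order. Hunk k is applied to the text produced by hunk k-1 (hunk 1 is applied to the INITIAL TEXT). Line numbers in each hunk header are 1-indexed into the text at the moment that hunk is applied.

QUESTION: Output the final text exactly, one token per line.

Answer: jxva
dnztm
svy
fmoo
hrnxs
ntdl
emyl

Derivation:
Hunk 1: at line 2 remove [alr] add [pvxhg,vmos] -> 10 lines: jxva dnztm jpp pvxhg vmos opjy mgl lmtse ntdl emyl
Hunk 2: at line 2 remove [pvxhg] add [fzk] -> 10 lines: jxva dnztm jpp fzk vmos opjy mgl lmtse ntdl emyl
Hunk 3: at line 4 remove [opjy,mgl,lmtse] add [adbri,wzl] -> 9 lines: jxva dnztm jpp fzk vmos adbri wzl ntdl emyl
Hunk 4: at line 1 remove [jpp,fzk,vmos] add [svy,fmoo] -> 8 lines: jxva dnztm svy fmoo adbri wzl ntdl emyl
Hunk 5: at line 4 remove [adbri] add [ong,popf] -> 9 lines: jxva dnztm svy fmoo ong popf wzl ntdl emyl
Hunk 6: at line 4 remove [ong,popf,wzl] add [hrnxs] -> 7 lines: jxva dnztm svy fmoo hrnxs ntdl emyl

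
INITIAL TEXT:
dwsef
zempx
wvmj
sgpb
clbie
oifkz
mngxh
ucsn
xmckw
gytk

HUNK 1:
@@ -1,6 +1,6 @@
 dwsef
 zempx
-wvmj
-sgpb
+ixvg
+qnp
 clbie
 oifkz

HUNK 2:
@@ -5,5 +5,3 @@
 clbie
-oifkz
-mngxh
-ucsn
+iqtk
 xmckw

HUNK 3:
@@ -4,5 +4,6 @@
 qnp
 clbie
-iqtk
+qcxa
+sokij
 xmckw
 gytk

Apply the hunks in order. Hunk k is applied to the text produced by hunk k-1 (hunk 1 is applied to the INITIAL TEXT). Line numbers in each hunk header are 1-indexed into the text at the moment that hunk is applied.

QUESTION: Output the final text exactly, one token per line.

Answer: dwsef
zempx
ixvg
qnp
clbie
qcxa
sokij
xmckw
gytk

Derivation:
Hunk 1: at line 1 remove [wvmj,sgpb] add [ixvg,qnp] -> 10 lines: dwsef zempx ixvg qnp clbie oifkz mngxh ucsn xmckw gytk
Hunk 2: at line 5 remove [oifkz,mngxh,ucsn] add [iqtk] -> 8 lines: dwsef zempx ixvg qnp clbie iqtk xmckw gytk
Hunk 3: at line 4 remove [iqtk] add [qcxa,sokij] -> 9 lines: dwsef zempx ixvg qnp clbie qcxa sokij xmckw gytk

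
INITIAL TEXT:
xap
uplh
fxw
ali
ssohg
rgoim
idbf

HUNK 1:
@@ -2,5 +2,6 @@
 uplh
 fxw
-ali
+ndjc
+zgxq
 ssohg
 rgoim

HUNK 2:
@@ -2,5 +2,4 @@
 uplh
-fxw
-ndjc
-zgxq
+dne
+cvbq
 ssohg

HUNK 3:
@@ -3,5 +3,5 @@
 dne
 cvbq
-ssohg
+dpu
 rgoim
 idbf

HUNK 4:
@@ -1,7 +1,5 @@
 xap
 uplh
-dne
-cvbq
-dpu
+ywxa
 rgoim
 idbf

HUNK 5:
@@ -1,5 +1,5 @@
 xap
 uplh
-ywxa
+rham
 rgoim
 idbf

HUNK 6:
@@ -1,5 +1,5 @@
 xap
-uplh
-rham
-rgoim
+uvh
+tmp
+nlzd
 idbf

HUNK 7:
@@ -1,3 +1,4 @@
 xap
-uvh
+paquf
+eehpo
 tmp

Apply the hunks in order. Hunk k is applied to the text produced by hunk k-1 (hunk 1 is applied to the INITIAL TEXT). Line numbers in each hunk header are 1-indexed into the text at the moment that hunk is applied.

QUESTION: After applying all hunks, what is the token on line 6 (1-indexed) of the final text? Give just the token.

Hunk 1: at line 2 remove [ali] add [ndjc,zgxq] -> 8 lines: xap uplh fxw ndjc zgxq ssohg rgoim idbf
Hunk 2: at line 2 remove [fxw,ndjc,zgxq] add [dne,cvbq] -> 7 lines: xap uplh dne cvbq ssohg rgoim idbf
Hunk 3: at line 3 remove [ssohg] add [dpu] -> 7 lines: xap uplh dne cvbq dpu rgoim idbf
Hunk 4: at line 1 remove [dne,cvbq,dpu] add [ywxa] -> 5 lines: xap uplh ywxa rgoim idbf
Hunk 5: at line 1 remove [ywxa] add [rham] -> 5 lines: xap uplh rham rgoim idbf
Hunk 6: at line 1 remove [uplh,rham,rgoim] add [uvh,tmp,nlzd] -> 5 lines: xap uvh tmp nlzd idbf
Hunk 7: at line 1 remove [uvh] add [paquf,eehpo] -> 6 lines: xap paquf eehpo tmp nlzd idbf
Final line 6: idbf

Answer: idbf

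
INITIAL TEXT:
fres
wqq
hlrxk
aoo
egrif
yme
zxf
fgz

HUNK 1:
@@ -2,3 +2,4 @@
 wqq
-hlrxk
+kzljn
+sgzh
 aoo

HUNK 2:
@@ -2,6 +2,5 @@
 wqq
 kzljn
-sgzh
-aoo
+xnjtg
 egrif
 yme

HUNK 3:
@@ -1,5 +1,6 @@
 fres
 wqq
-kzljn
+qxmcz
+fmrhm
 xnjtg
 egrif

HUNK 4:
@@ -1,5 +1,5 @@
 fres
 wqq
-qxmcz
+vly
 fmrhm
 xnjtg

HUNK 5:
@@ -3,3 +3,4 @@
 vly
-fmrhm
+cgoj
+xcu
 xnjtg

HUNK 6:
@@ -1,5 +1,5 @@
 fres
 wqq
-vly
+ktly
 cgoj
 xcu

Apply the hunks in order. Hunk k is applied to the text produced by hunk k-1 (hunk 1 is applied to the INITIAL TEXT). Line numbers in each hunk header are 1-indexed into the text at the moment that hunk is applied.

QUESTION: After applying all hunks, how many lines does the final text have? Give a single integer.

Hunk 1: at line 2 remove [hlrxk] add [kzljn,sgzh] -> 9 lines: fres wqq kzljn sgzh aoo egrif yme zxf fgz
Hunk 2: at line 2 remove [sgzh,aoo] add [xnjtg] -> 8 lines: fres wqq kzljn xnjtg egrif yme zxf fgz
Hunk 3: at line 1 remove [kzljn] add [qxmcz,fmrhm] -> 9 lines: fres wqq qxmcz fmrhm xnjtg egrif yme zxf fgz
Hunk 4: at line 1 remove [qxmcz] add [vly] -> 9 lines: fres wqq vly fmrhm xnjtg egrif yme zxf fgz
Hunk 5: at line 3 remove [fmrhm] add [cgoj,xcu] -> 10 lines: fres wqq vly cgoj xcu xnjtg egrif yme zxf fgz
Hunk 6: at line 1 remove [vly] add [ktly] -> 10 lines: fres wqq ktly cgoj xcu xnjtg egrif yme zxf fgz
Final line count: 10

Answer: 10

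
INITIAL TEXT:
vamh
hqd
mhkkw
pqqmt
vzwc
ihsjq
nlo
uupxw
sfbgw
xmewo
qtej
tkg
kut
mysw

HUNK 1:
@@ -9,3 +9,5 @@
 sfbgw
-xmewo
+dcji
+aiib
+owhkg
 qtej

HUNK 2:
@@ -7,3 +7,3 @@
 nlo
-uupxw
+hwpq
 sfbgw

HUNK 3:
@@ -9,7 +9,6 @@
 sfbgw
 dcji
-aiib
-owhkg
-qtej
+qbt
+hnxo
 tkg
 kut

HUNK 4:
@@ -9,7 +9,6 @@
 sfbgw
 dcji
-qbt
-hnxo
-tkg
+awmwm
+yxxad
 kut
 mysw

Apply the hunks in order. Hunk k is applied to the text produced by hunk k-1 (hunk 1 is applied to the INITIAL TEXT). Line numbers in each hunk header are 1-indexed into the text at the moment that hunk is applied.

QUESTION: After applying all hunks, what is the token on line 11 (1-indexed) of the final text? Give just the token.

Answer: awmwm

Derivation:
Hunk 1: at line 9 remove [xmewo] add [dcji,aiib,owhkg] -> 16 lines: vamh hqd mhkkw pqqmt vzwc ihsjq nlo uupxw sfbgw dcji aiib owhkg qtej tkg kut mysw
Hunk 2: at line 7 remove [uupxw] add [hwpq] -> 16 lines: vamh hqd mhkkw pqqmt vzwc ihsjq nlo hwpq sfbgw dcji aiib owhkg qtej tkg kut mysw
Hunk 3: at line 9 remove [aiib,owhkg,qtej] add [qbt,hnxo] -> 15 lines: vamh hqd mhkkw pqqmt vzwc ihsjq nlo hwpq sfbgw dcji qbt hnxo tkg kut mysw
Hunk 4: at line 9 remove [qbt,hnxo,tkg] add [awmwm,yxxad] -> 14 lines: vamh hqd mhkkw pqqmt vzwc ihsjq nlo hwpq sfbgw dcji awmwm yxxad kut mysw
Final line 11: awmwm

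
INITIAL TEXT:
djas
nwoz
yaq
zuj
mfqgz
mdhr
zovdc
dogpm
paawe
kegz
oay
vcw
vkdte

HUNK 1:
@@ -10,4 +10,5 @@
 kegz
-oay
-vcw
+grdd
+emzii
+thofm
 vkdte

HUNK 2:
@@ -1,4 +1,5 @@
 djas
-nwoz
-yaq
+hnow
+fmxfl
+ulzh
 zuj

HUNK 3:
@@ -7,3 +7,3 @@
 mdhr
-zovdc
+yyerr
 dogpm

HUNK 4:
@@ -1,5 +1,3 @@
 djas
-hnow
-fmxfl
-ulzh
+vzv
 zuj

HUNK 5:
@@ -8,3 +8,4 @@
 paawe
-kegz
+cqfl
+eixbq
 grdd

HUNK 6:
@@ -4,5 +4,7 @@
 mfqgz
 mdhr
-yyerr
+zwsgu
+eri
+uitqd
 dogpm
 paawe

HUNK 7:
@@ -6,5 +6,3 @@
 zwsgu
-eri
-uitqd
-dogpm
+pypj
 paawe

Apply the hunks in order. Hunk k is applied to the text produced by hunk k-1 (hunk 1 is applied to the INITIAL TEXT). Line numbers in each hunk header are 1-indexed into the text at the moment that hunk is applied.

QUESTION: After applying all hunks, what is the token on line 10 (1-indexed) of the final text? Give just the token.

Answer: eixbq

Derivation:
Hunk 1: at line 10 remove [oay,vcw] add [grdd,emzii,thofm] -> 14 lines: djas nwoz yaq zuj mfqgz mdhr zovdc dogpm paawe kegz grdd emzii thofm vkdte
Hunk 2: at line 1 remove [nwoz,yaq] add [hnow,fmxfl,ulzh] -> 15 lines: djas hnow fmxfl ulzh zuj mfqgz mdhr zovdc dogpm paawe kegz grdd emzii thofm vkdte
Hunk 3: at line 7 remove [zovdc] add [yyerr] -> 15 lines: djas hnow fmxfl ulzh zuj mfqgz mdhr yyerr dogpm paawe kegz grdd emzii thofm vkdte
Hunk 4: at line 1 remove [hnow,fmxfl,ulzh] add [vzv] -> 13 lines: djas vzv zuj mfqgz mdhr yyerr dogpm paawe kegz grdd emzii thofm vkdte
Hunk 5: at line 8 remove [kegz] add [cqfl,eixbq] -> 14 lines: djas vzv zuj mfqgz mdhr yyerr dogpm paawe cqfl eixbq grdd emzii thofm vkdte
Hunk 6: at line 4 remove [yyerr] add [zwsgu,eri,uitqd] -> 16 lines: djas vzv zuj mfqgz mdhr zwsgu eri uitqd dogpm paawe cqfl eixbq grdd emzii thofm vkdte
Hunk 7: at line 6 remove [eri,uitqd,dogpm] add [pypj] -> 14 lines: djas vzv zuj mfqgz mdhr zwsgu pypj paawe cqfl eixbq grdd emzii thofm vkdte
Final line 10: eixbq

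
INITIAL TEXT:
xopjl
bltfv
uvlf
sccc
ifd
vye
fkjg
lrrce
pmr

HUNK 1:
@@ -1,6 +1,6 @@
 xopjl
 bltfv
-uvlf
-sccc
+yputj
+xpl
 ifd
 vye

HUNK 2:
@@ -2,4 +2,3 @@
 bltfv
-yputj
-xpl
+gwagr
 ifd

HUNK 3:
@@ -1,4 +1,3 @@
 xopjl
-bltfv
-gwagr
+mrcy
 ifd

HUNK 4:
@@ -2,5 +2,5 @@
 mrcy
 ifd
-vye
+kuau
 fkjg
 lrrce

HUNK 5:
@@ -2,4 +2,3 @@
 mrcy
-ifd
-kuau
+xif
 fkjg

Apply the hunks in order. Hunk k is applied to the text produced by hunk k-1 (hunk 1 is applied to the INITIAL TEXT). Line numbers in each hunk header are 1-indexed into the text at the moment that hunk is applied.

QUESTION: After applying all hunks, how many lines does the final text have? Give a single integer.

Answer: 6

Derivation:
Hunk 1: at line 1 remove [uvlf,sccc] add [yputj,xpl] -> 9 lines: xopjl bltfv yputj xpl ifd vye fkjg lrrce pmr
Hunk 2: at line 2 remove [yputj,xpl] add [gwagr] -> 8 lines: xopjl bltfv gwagr ifd vye fkjg lrrce pmr
Hunk 3: at line 1 remove [bltfv,gwagr] add [mrcy] -> 7 lines: xopjl mrcy ifd vye fkjg lrrce pmr
Hunk 4: at line 2 remove [vye] add [kuau] -> 7 lines: xopjl mrcy ifd kuau fkjg lrrce pmr
Hunk 5: at line 2 remove [ifd,kuau] add [xif] -> 6 lines: xopjl mrcy xif fkjg lrrce pmr
Final line count: 6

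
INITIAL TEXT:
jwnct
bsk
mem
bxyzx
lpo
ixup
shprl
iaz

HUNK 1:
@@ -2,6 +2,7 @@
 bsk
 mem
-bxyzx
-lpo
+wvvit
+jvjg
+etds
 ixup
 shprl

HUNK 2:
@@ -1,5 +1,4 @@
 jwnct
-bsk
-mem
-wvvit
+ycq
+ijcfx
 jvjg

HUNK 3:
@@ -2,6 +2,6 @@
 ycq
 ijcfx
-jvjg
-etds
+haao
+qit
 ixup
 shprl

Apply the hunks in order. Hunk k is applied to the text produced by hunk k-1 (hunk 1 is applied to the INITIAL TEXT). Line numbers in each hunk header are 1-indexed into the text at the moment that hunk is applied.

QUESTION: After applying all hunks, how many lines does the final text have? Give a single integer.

Hunk 1: at line 2 remove [bxyzx,lpo] add [wvvit,jvjg,etds] -> 9 lines: jwnct bsk mem wvvit jvjg etds ixup shprl iaz
Hunk 2: at line 1 remove [bsk,mem,wvvit] add [ycq,ijcfx] -> 8 lines: jwnct ycq ijcfx jvjg etds ixup shprl iaz
Hunk 3: at line 2 remove [jvjg,etds] add [haao,qit] -> 8 lines: jwnct ycq ijcfx haao qit ixup shprl iaz
Final line count: 8

Answer: 8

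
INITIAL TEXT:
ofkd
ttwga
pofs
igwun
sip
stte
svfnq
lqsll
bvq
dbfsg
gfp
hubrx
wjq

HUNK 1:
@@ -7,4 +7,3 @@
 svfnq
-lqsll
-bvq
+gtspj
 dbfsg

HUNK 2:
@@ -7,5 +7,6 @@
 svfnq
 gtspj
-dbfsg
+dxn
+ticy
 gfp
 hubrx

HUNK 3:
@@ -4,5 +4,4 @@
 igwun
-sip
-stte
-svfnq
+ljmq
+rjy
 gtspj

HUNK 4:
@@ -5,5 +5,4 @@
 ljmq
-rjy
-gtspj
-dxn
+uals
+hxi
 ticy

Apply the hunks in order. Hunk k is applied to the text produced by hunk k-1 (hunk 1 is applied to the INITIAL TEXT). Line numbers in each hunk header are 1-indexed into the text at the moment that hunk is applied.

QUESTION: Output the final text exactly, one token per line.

Answer: ofkd
ttwga
pofs
igwun
ljmq
uals
hxi
ticy
gfp
hubrx
wjq

Derivation:
Hunk 1: at line 7 remove [lqsll,bvq] add [gtspj] -> 12 lines: ofkd ttwga pofs igwun sip stte svfnq gtspj dbfsg gfp hubrx wjq
Hunk 2: at line 7 remove [dbfsg] add [dxn,ticy] -> 13 lines: ofkd ttwga pofs igwun sip stte svfnq gtspj dxn ticy gfp hubrx wjq
Hunk 3: at line 4 remove [sip,stte,svfnq] add [ljmq,rjy] -> 12 lines: ofkd ttwga pofs igwun ljmq rjy gtspj dxn ticy gfp hubrx wjq
Hunk 4: at line 5 remove [rjy,gtspj,dxn] add [uals,hxi] -> 11 lines: ofkd ttwga pofs igwun ljmq uals hxi ticy gfp hubrx wjq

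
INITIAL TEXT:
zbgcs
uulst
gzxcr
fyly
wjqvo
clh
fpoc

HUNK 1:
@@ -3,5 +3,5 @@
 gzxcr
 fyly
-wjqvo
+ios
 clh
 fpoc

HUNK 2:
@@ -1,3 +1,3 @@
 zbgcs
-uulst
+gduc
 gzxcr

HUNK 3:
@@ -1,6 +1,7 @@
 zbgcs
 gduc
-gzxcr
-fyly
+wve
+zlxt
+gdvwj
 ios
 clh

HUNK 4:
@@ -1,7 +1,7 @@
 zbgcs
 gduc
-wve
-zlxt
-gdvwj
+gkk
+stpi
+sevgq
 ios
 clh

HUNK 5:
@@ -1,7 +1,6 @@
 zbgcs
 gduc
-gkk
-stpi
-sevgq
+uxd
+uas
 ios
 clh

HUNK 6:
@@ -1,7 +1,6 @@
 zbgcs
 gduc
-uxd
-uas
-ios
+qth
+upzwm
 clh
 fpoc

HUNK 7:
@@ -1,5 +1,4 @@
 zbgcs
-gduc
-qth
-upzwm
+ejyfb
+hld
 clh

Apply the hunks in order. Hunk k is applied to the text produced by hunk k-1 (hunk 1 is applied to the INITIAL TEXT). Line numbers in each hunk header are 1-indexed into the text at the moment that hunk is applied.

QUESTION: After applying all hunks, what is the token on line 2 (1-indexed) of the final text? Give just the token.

Answer: ejyfb

Derivation:
Hunk 1: at line 3 remove [wjqvo] add [ios] -> 7 lines: zbgcs uulst gzxcr fyly ios clh fpoc
Hunk 2: at line 1 remove [uulst] add [gduc] -> 7 lines: zbgcs gduc gzxcr fyly ios clh fpoc
Hunk 3: at line 1 remove [gzxcr,fyly] add [wve,zlxt,gdvwj] -> 8 lines: zbgcs gduc wve zlxt gdvwj ios clh fpoc
Hunk 4: at line 1 remove [wve,zlxt,gdvwj] add [gkk,stpi,sevgq] -> 8 lines: zbgcs gduc gkk stpi sevgq ios clh fpoc
Hunk 5: at line 1 remove [gkk,stpi,sevgq] add [uxd,uas] -> 7 lines: zbgcs gduc uxd uas ios clh fpoc
Hunk 6: at line 1 remove [uxd,uas,ios] add [qth,upzwm] -> 6 lines: zbgcs gduc qth upzwm clh fpoc
Hunk 7: at line 1 remove [gduc,qth,upzwm] add [ejyfb,hld] -> 5 lines: zbgcs ejyfb hld clh fpoc
Final line 2: ejyfb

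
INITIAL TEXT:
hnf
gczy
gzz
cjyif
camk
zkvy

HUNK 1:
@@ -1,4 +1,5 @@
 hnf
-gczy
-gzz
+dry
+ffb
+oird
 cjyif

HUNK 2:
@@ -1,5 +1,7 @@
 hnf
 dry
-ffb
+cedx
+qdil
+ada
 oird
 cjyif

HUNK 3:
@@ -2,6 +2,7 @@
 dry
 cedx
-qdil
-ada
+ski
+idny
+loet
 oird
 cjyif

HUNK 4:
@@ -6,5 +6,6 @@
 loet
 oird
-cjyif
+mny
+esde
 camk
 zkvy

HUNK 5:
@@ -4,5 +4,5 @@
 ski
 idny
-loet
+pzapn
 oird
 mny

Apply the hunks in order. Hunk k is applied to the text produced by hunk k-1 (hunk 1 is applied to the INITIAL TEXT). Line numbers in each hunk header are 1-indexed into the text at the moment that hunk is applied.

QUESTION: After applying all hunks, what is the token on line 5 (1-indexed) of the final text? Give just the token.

Hunk 1: at line 1 remove [gczy,gzz] add [dry,ffb,oird] -> 7 lines: hnf dry ffb oird cjyif camk zkvy
Hunk 2: at line 1 remove [ffb] add [cedx,qdil,ada] -> 9 lines: hnf dry cedx qdil ada oird cjyif camk zkvy
Hunk 3: at line 2 remove [qdil,ada] add [ski,idny,loet] -> 10 lines: hnf dry cedx ski idny loet oird cjyif camk zkvy
Hunk 4: at line 6 remove [cjyif] add [mny,esde] -> 11 lines: hnf dry cedx ski idny loet oird mny esde camk zkvy
Hunk 5: at line 4 remove [loet] add [pzapn] -> 11 lines: hnf dry cedx ski idny pzapn oird mny esde camk zkvy
Final line 5: idny

Answer: idny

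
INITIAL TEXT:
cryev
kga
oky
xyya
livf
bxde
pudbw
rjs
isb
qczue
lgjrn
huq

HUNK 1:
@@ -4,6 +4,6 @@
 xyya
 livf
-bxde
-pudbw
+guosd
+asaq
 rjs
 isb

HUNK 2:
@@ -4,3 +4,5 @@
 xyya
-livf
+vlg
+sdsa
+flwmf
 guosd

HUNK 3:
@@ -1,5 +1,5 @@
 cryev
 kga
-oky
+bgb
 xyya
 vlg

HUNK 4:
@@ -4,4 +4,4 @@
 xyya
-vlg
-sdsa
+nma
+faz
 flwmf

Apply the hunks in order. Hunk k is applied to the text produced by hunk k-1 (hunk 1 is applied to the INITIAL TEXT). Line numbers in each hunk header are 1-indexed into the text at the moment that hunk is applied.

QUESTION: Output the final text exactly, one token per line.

Answer: cryev
kga
bgb
xyya
nma
faz
flwmf
guosd
asaq
rjs
isb
qczue
lgjrn
huq

Derivation:
Hunk 1: at line 4 remove [bxde,pudbw] add [guosd,asaq] -> 12 lines: cryev kga oky xyya livf guosd asaq rjs isb qczue lgjrn huq
Hunk 2: at line 4 remove [livf] add [vlg,sdsa,flwmf] -> 14 lines: cryev kga oky xyya vlg sdsa flwmf guosd asaq rjs isb qczue lgjrn huq
Hunk 3: at line 1 remove [oky] add [bgb] -> 14 lines: cryev kga bgb xyya vlg sdsa flwmf guosd asaq rjs isb qczue lgjrn huq
Hunk 4: at line 4 remove [vlg,sdsa] add [nma,faz] -> 14 lines: cryev kga bgb xyya nma faz flwmf guosd asaq rjs isb qczue lgjrn huq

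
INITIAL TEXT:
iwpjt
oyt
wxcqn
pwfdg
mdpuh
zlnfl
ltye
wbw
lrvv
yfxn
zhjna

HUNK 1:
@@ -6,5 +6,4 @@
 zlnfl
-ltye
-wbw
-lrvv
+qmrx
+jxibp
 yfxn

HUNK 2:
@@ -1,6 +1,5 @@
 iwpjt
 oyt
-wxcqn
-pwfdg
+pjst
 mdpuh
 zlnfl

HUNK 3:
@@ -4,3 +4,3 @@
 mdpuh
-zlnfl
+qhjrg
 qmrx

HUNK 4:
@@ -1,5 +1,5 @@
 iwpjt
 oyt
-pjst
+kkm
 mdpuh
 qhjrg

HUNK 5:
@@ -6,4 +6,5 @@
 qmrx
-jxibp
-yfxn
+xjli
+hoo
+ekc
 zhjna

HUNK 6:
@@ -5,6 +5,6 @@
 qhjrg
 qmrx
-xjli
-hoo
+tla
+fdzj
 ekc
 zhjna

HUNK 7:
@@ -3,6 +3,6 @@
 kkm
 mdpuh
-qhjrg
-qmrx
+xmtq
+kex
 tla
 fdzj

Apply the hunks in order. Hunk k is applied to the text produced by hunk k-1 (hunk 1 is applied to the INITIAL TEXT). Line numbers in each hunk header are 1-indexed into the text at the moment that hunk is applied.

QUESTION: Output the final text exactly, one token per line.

Hunk 1: at line 6 remove [ltye,wbw,lrvv] add [qmrx,jxibp] -> 10 lines: iwpjt oyt wxcqn pwfdg mdpuh zlnfl qmrx jxibp yfxn zhjna
Hunk 2: at line 1 remove [wxcqn,pwfdg] add [pjst] -> 9 lines: iwpjt oyt pjst mdpuh zlnfl qmrx jxibp yfxn zhjna
Hunk 3: at line 4 remove [zlnfl] add [qhjrg] -> 9 lines: iwpjt oyt pjst mdpuh qhjrg qmrx jxibp yfxn zhjna
Hunk 4: at line 1 remove [pjst] add [kkm] -> 9 lines: iwpjt oyt kkm mdpuh qhjrg qmrx jxibp yfxn zhjna
Hunk 5: at line 6 remove [jxibp,yfxn] add [xjli,hoo,ekc] -> 10 lines: iwpjt oyt kkm mdpuh qhjrg qmrx xjli hoo ekc zhjna
Hunk 6: at line 5 remove [xjli,hoo] add [tla,fdzj] -> 10 lines: iwpjt oyt kkm mdpuh qhjrg qmrx tla fdzj ekc zhjna
Hunk 7: at line 3 remove [qhjrg,qmrx] add [xmtq,kex] -> 10 lines: iwpjt oyt kkm mdpuh xmtq kex tla fdzj ekc zhjna

Answer: iwpjt
oyt
kkm
mdpuh
xmtq
kex
tla
fdzj
ekc
zhjna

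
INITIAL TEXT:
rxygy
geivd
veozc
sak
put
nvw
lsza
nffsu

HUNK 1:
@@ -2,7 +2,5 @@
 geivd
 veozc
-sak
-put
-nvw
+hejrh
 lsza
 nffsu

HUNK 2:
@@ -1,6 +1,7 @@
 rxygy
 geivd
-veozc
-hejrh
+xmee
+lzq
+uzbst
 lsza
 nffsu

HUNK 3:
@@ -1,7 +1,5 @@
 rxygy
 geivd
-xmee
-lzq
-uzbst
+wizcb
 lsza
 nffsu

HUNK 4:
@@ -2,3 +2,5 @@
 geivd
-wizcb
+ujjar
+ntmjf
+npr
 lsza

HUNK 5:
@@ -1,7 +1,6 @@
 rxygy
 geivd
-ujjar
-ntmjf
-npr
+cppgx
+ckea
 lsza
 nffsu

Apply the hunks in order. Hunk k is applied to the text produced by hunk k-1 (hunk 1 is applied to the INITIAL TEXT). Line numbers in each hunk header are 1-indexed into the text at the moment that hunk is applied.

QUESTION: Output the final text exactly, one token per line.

Hunk 1: at line 2 remove [sak,put,nvw] add [hejrh] -> 6 lines: rxygy geivd veozc hejrh lsza nffsu
Hunk 2: at line 1 remove [veozc,hejrh] add [xmee,lzq,uzbst] -> 7 lines: rxygy geivd xmee lzq uzbst lsza nffsu
Hunk 3: at line 1 remove [xmee,lzq,uzbst] add [wizcb] -> 5 lines: rxygy geivd wizcb lsza nffsu
Hunk 4: at line 2 remove [wizcb] add [ujjar,ntmjf,npr] -> 7 lines: rxygy geivd ujjar ntmjf npr lsza nffsu
Hunk 5: at line 1 remove [ujjar,ntmjf,npr] add [cppgx,ckea] -> 6 lines: rxygy geivd cppgx ckea lsza nffsu

Answer: rxygy
geivd
cppgx
ckea
lsza
nffsu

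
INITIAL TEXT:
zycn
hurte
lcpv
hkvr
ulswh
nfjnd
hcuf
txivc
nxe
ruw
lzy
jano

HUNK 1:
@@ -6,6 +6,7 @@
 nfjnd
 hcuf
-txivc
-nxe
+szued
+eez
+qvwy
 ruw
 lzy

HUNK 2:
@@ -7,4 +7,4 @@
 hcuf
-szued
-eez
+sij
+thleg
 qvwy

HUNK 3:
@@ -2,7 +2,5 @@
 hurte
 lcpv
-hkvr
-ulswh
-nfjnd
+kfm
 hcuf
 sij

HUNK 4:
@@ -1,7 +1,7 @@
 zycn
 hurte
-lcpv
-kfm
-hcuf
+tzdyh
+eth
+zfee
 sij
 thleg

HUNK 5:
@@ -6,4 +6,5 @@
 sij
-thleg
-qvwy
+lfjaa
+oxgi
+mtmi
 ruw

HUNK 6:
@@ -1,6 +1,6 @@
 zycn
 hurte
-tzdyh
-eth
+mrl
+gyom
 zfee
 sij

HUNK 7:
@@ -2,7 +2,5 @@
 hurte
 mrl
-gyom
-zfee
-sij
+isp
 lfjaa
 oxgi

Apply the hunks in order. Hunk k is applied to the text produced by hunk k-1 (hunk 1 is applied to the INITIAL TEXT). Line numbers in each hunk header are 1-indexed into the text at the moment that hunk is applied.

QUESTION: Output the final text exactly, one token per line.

Answer: zycn
hurte
mrl
isp
lfjaa
oxgi
mtmi
ruw
lzy
jano

Derivation:
Hunk 1: at line 6 remove [txivc,nxe] add [szued,eez,qvwy] -> 13 lines: zycn hurte lcpv hkvr ulswh nfjnd hcuf szued eez qvwy ruw lzy jano
Hunk 2: at line 7 remove [szued,eez] add [sij,thleg] -> 13 lines: zycn hurte lcpv hkvr ulswh nfjnd hcuf sij thleg qvwy ruw lzy jano
Hunk 3: at line 2 remove [hkvr,ulswh,nfjnd] add [kfm] -> 11 lines: zycn hurte lcpv kfm hcuf sij thleg qvwy ruw lzy jano
Hunk 4: at line 1 remove [lcpv,kfm,hcuf] add [tzdyh,eth,zfee] -> 11 lines: zycn hurte tzdyh eth zfee sij thleg qvwy ruw lzy jano
Hunk 5: at line 6 remove [thleg,qvwy] add [lfjaa,oxgi,mtmi] -> 12 lines: zycn hurte tzdyh eth zfee sij lfjaa oxgi mtmi ruw lzy jano
Hunk 6: at line 1 remove [tzdyh,eth] add [mrl,gyom] -> 12 lines: zycn hurte mrl gyom zfee sij lfjaa oxgi mtmi ruw lzy jano
Hunk 7: at line 2 remove [gyom,zfee,sij] add [isp] -> 10 lines: zycn hurte mrl isp lfjaa oxgi mtmi ruw lzy jano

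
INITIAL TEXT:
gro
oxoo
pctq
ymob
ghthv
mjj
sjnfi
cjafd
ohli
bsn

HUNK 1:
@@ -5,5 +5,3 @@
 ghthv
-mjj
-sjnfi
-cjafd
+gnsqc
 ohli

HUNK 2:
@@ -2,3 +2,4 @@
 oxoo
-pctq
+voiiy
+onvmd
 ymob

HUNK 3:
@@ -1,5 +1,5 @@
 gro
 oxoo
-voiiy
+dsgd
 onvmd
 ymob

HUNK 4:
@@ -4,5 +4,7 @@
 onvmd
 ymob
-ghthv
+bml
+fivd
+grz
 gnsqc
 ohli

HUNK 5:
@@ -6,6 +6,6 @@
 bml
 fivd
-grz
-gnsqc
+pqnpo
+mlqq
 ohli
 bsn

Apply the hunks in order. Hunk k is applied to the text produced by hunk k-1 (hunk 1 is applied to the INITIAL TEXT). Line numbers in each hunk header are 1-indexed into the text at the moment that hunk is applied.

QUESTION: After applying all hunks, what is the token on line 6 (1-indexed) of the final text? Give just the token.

Answer: bml

Derivation:
Hunk 1: at line 5 remove [mjj,sjnfi,cjafd] add [gnsqc] -> 8 lines: gro oxoo pctq ymob ghthv gnsqc ohli bsn
Hunk 2: at line 2 remove [pctq] add [voiiy,onvmd] -> 9 lines: gro oxoo voiiy onvmd ymob ghthv gnsqc ohli bsn
Hunk 3: at line 1 remove [voiiy] add [dsgd] -> 9 lines: gro oxoo dsgd onvmd ymob ghthv gnsqc ohli bsn
Hunk 4: at line 4 remove [ghthv] add [bml,fivd,grz] -> 11 lines: gro oxoo dsgd onvmd ymob bml fivd grz gnsqc ohli bsn
Hunk 5: at line 6 remove [grz,gnsqc] add [pqnpo,mlqq] -> 11 lines: gro oxoo dsgd onvmd ymob bml fivd pqnpo mlqq ohli bsn
Final line 6: bml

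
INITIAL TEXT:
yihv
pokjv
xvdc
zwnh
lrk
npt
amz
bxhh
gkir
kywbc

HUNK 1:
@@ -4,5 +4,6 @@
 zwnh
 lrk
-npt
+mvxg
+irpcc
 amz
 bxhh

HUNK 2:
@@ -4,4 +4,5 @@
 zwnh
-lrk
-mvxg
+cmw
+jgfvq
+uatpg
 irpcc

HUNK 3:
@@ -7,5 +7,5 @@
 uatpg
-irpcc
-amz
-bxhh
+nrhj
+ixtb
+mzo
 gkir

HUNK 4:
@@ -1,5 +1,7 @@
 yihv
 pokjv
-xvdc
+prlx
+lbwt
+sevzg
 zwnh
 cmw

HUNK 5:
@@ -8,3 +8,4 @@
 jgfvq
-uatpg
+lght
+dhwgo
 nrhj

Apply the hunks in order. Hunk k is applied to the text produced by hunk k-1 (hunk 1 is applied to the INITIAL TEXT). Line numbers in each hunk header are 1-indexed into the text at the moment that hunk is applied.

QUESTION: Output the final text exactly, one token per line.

Answer: yihv
pokjv
prlx
lbwt
sevzg
zwnh
cmw
jgfvq
lght
dhwgo
nrhj
ixtb
mzo
gkir
kywbc

Derivation:
Hunk 1: at line 4 remove [npt] add [mvxg,irpcc] -> 11 lines: yihv pokjv xvdc zwnh lrk mvxg irpcc amz bxhh gkir kywbc
Hunk 2: at line 4 remove [lrk,mvxg] add [cmw,jgfvq,uatpg] -> 12 lines: yihv pokjv xvdc zwnh cmw jgfvq uatpg irpcc amz bxhh gkir kywbc
Hunk 3: at line 7 remove [irpcc,amz,bxhh] add [nrhj,ixtb,mzo] -> 12 lines: yihv pokjv xvdc zwnh cmw jgfvq uatpg nrhj ixtb mzo gkir kywbc
Hunk 4: at line 1 remove [xvdc] add [prlx,lbwt,sevzg] -> 14 lines: yihv pokjv prlx lbwt sevzg zwnh cmw jgfvq uatpg nrhj ixtb mzo gkir kywbc
Hunk 5: at line 8 remove [uatpg] add [lght,dhwgo] -> 15 lines: yihv pokjv prlx lbwt sevzg zwnh cmw jgfvq lght dhwgo nrhj ixtb mzo gkir kywbc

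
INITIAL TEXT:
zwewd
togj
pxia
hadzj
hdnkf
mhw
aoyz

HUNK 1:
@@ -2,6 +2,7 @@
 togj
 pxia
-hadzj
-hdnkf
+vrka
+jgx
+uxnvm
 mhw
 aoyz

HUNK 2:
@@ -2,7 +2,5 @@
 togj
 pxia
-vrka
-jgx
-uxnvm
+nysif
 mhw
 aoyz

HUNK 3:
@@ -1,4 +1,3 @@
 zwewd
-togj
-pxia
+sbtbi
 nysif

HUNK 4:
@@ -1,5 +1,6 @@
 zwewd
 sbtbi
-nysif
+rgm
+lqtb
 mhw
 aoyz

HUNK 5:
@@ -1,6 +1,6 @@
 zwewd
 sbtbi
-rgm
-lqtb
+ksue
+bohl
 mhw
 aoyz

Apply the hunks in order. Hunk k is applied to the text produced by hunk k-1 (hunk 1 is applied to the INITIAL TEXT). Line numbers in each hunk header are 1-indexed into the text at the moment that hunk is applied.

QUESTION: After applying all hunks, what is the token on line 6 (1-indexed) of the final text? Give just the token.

Answer: aoyz

Derivation:
Hunk 1: at line 2 remove [hadzj,hdnkf] add [vrka,jgx,uxnvm] -> 8 lines: zwewd togj pxia vrka jgx uxnvm mhw aoyz
Hunk 2: at line 2 remove [vrka,jgx,uxnvm] add [nysif] -> 6 lines: zwewd togj pxia nysif mhw aoyz
Hunk 3: at line 1 remove [togj,pxia] add [sbtbi] -> 5 lines: zwewd sbtbi nysif mhw aoyz
Hunk 4: at line 1 remove [nysif] add [rgm,lqtb] -> 6 lines: zwewd sbtbi rgm lqtb mhw aoyz
Hunk 5: at line 1 remove [rgm,lqtb] add [ksue,bohl] -> 6 lines: zwewd sbtbi ksue bohl mhw aoyz
Final line 6: aoyz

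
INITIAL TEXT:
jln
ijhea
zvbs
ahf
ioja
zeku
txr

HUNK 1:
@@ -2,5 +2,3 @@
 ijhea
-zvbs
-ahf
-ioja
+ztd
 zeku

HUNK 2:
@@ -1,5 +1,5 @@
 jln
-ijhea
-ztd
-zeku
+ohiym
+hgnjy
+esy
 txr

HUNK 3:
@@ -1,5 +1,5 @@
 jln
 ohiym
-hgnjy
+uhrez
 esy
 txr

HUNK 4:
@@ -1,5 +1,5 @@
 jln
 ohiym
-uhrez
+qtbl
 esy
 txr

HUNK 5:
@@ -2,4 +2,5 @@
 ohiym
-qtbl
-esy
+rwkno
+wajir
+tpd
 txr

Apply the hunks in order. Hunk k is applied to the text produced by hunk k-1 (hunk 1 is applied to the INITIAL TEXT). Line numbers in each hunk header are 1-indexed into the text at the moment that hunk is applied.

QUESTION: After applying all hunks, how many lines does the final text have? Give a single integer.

Hunk 1: at line 2 remove [zvbs,ahf,ioja] add [ztd] -> 5 lines: jln ijhea ztd zeku txr
Hunk 2: at line 1 remove [ijhea,ztd,zeku] add [ohiym,hgnjy,esy] -> 5 lines: jln ohiym hgnjy esy txr
Hunk 3: at line 1 remove [hgnjy] add [uhrez] -> 5 lines: jln ohiym uhrez esy txr
Hunk 4: at line 1 remove [uhrez] add [qtbl] -> 5 lines: jln ohiym qtbl esy txr
Hunk 5: at line 2 remove [qtbl,esy] add [rwkno,wajir,tpd] -> 6 lines: jln ohiym rwkno wajir tpd txr
Final line count: 6

Answer: 6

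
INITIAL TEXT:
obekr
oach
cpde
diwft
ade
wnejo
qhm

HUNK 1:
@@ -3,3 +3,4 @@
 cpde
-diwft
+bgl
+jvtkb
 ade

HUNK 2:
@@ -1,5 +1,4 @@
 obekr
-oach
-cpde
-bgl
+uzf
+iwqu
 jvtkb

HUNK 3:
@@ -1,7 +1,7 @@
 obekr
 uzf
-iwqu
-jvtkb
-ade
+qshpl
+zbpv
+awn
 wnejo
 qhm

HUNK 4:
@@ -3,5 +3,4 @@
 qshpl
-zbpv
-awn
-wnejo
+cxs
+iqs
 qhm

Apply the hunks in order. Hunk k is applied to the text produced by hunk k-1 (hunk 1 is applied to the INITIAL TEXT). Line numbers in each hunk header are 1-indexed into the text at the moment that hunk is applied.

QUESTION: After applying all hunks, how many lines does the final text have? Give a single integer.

Hunk 1: at line 3 remove [diwft] add [bgl,jvtkb] -> 8 lines: obekr oach cpde bgl jvtkb ade wnejo qhm
Hunk 2: at line 1 remove [oach,cpde,bgl] add [uzf,iwqu] -> 7 lines: obekr uzf iwqu jvtkb ade wnejo qhm
Hunk 3: at line 1 remove [iwqu,jvtkb,ade] add [qshpl,zbpv,awn] -> 7 lines: obekr uzf qshpl zbpv awn wnejo qhm
Hunk 4: at line 3 remove [zbpv,awn,wnejo] add [cxs,iqs] -> 6 lines: obekr uzf qshpl cxs iqs qhm
Final line count: 6

Answer: 6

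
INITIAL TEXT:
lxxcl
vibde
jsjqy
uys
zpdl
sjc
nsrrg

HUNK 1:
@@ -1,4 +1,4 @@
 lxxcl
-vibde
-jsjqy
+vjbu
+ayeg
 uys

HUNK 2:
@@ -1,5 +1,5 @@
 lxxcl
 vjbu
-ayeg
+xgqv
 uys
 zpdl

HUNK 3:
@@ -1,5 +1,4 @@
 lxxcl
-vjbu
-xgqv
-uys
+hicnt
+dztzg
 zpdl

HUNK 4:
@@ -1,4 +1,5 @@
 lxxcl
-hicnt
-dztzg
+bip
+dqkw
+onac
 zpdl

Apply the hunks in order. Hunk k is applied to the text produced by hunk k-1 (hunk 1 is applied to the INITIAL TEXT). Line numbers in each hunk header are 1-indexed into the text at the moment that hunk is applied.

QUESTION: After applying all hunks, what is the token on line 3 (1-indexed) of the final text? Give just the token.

Hunk 1: at line 1 remove [vibde,jsjqy] add [vjbu,ayeg] -> 7 lines: lxxcl vjbu ayeg uys zpdl sjc nsrrg
Hunk 2: at line 1 remove [ayeg] add [xgqv] -> 7 lines: lxxcl vjbu xgqv uys zpdl sjc nsrrg
Hunk 3: at line 1 remove [vjbu,xgqv,uys] add [hicnt,dztzg] -> 6 lines: lxxcl hicnt dztzg zpdl sjc nsrrg
Hunk 4: at line 1 remove [hicnt,dztzg] add [bip,dqkw,onac] -> 7 lines: lxxcl bip dqkw onac zpdl sjc nsrrg
Final line 3: dqkw

Answer: dqkw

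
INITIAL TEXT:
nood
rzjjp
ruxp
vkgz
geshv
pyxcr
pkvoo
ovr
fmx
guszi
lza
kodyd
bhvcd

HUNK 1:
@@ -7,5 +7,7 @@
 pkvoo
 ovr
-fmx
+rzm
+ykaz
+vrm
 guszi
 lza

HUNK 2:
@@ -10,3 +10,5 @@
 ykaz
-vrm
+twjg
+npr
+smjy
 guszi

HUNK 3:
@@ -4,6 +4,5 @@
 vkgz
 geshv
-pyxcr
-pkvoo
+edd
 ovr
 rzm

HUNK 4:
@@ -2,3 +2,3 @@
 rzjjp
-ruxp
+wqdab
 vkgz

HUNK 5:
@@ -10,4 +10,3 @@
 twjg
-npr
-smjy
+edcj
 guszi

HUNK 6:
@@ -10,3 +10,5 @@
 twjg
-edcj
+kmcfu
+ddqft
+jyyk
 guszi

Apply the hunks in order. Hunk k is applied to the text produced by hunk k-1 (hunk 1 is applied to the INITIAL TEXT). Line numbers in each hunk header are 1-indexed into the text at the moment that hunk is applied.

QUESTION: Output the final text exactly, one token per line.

Hunk 1: at line 7 remove [fmx] add [rzm,ykaz,vrm] -> 15 lines: nood rzjjp ruxp vkgz geshv pyxcr pkvoo ovr rzm ykaz vrm guszi lza kodyd bhvcd
Hunk 2: at line 10 remove [vrm] add [twjg,npr,smjy] -> 17 lines: nood rzjjp ruxp vkgz geshv pyxcr pkvoo ovr rzm ykaz twjg npr smjy guszi lza kodyd bhvcd
Hunk 3: at line 4 remove [pyxcr,pkvoo] add [edd] -> 16 lines: nood rzjjp ruxp vkgz geshv edd ovr rzm ykaz twjg npr smjy guszi lza kodyd bhvcd
Hunk 4: at line 2 remove [ruxp] add [wqdab] -> 16 lines: nood rzjjp wqdab vkgz geshv edd ovr rzm ykaz twjg npr smjy guszi lza kodyd bhvcd
Hunk 5: at line 10 remove [npr,smjy] add [edcj] -> 15 lines: nood rzjjp wqdab vkgz geshv edd ovr rzm ykaz twjg edcj guszi lza kodyd bhvcd
Hunk 6: at line 10 remove [edcj] add [kmcfu,ddqft,jyyk] -> 17 lines: nood rzjjp wqdab vkgz geshv edd ovr rzm ykaz twjg kmcfu ddqft jyyk guszi lza kodyd bhvcd

Answer: nood
rzjjp
wqdab
vkgz
geshv
edd
ovr
rzm
ykaz
twjg
kmcfu
ddqft
jyyk
guszi
lza
kodyd
bhvcd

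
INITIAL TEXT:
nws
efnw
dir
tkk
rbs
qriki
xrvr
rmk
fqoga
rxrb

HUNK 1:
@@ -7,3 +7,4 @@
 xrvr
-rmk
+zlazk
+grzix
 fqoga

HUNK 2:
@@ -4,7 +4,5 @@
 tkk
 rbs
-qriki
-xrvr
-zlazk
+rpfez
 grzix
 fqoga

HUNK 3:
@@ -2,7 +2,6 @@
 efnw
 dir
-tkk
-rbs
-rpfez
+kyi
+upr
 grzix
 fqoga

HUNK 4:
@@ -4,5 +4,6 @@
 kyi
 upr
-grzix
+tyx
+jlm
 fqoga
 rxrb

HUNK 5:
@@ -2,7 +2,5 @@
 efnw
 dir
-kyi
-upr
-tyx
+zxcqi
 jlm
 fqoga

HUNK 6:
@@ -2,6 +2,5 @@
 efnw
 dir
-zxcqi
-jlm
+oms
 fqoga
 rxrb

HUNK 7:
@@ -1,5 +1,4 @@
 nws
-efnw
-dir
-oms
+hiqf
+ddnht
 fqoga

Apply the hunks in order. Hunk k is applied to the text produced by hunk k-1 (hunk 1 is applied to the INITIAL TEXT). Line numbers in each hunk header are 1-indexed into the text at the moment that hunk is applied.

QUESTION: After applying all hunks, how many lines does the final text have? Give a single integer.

Hunk 1: at line 7 remove [rmk] add [zlazk,grzix] -> 11 lines: nws efnw dir tkk rbs qriki xrvr zlazk grzix fqoga rxrb
Hunk 2: at line 4 remove [qriki,xrvr,zlazk] add [rpfez] -> 9 lines: nws efnw dir tkk rbs rpfez grzix fqoga rxrb
Hunk 3: at line 2 remove [tkk,rbs,rpfez] add [kyi,upr] -> 8 lines: nws efnw dir kyi upr grzix fqoga rxrb
Hunk 4: at line 4 remove [grzix] add [tyx,jlm] -> 9 lines: nws efnw dir kyi upr tyx jlm fqoga rxrb
Hunk 5: at line 2 remove [kyi,upr,tyx] add [zxcqi] -> 7 lines: nws efnw dir zxcqi jlm fqoga rxrb
Hunk 6: at line 2 remove [zxcqi,jlm] add [oms] -> 6 lines: nws efnw dir oms fqoga rxrb
Hunk 7: at line 1 remove [efnw,dir,oms] add [hiqf,ddnht] -> 5 lines: nws hiqf ddnht fqoga rxrb
Final line count: 5

Answer: 5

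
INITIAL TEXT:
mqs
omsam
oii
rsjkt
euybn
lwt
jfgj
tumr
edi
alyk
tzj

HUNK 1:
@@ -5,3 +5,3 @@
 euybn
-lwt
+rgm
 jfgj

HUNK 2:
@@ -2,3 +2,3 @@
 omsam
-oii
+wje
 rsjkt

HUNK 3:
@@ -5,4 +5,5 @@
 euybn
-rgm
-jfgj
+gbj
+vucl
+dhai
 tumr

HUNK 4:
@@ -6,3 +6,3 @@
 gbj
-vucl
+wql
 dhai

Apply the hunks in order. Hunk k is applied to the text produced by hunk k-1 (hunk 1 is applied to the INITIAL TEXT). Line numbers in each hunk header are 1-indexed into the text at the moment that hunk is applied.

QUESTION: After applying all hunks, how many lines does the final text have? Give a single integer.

Hunk 1: at line 5 remove [lwt] add [rgm] -> 11 lines: mqs omsam oii rsjkt euybn rgm jfgj tumr edi alyk tzj
Hunk 2: at line 2 remove [oii] add [wje] -> 11 lines: mqs omsam wje rsjkt euybn rgm jfgj tumr edi alyk tzj
Hunk 3: at line 5 remove [rgm,jfgj] add [gbj,vucl,dhai] -> 12 lines: mqs omsam wje rsjkt euybn gbj vucl dhai tumr edi alyk tzj
Hunk 4: at line 6 remove [vucl] add [wql] -> 12 lines: mqs omsam wje rsjkt euybn gbj wql dhai tumr edi alyk tzj
Final line count: 12

Answer: 12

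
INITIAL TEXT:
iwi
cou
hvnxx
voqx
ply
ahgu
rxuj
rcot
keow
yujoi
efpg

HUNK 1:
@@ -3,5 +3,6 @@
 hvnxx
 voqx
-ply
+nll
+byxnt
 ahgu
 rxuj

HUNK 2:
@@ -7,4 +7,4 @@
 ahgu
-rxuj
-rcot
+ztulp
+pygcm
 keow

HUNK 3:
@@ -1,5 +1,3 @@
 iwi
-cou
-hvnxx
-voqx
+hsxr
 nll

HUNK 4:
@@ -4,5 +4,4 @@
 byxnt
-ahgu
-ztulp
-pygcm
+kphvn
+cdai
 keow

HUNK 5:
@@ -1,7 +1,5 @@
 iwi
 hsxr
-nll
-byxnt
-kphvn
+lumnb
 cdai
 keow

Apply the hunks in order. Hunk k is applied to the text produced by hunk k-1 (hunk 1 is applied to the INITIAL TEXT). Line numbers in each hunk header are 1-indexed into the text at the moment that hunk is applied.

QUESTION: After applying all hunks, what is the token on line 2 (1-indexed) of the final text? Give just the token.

Answer: hsxr

Derivation:
Hunk 1: at line 3 remove [ply] add [nll,byxnt] -> 12 lines: iwi cou hvnxx voqx nll byxnt ahgu rxuj rcot keow yujoi efpg
Hunk 2: at line 7 remove [rxuj,rcot] add [ztulp,pygcm] -> 12 lines: iwi cou hvnxx voqx nll byxnt ahgu ztulp pygcm keow yujoi efpg
Hunk 3: at line 1 remove [cou,hvnxx,voqx] add [hsxr] -> 10 lines: iwi hsxr nll byxnt ahgu ztulp pygcm keow yujoi efpg
Hunk 4: at line 4 remove [ahgu,ztulp,pygcm] add [kphvn,cdai] -> 9 lines: iwi hsxr nll byxnt kphvn cdai keow yujoi efpg
Hunk 5: at line 1 remove [nll,byxnt,kphvn] add [lumnb] -> 7 lines: iwi hsxr lumnb cdai keow yujoi efpg
Final line 2: hsxr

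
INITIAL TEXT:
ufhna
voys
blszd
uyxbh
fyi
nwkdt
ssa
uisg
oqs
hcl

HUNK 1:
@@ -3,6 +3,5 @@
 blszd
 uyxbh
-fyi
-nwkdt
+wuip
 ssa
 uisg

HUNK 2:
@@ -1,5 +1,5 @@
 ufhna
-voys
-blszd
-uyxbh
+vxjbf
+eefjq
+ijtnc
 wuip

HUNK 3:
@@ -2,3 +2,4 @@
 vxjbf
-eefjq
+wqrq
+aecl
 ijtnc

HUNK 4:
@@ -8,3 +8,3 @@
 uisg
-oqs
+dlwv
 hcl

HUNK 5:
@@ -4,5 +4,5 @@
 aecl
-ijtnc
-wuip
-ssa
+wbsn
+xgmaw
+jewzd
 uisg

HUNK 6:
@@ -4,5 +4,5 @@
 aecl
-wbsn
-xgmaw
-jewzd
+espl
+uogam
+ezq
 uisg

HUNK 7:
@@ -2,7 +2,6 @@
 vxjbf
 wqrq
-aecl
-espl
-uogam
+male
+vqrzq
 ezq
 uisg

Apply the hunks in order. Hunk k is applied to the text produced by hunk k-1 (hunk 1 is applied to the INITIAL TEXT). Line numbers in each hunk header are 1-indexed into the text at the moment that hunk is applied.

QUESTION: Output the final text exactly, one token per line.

Answer: ufhna
vxjbf
wqrq
male
vqrzq
ezq
uisg
dlwv
hcl

Derivation:
Hunk 1: at line 3 remove [fyi,nwkdt] add [wuip] -> 9 lines: ufhna voys blszd uyxbh wuip ssa uisg oqs hcl
Hunk 2: at line 1 remove [voys,blszd,uyxbh] add [vxjbf,eefjq,ijtnc] -> 9 lines: ufhna vxjbf eefjq ijtnc wuip ssa uisg oqs hcl
Hunk 3: at line 2 remove [eefjq] add [wqrq,aecl] -> 10 lines: ufhna vxjbf wqrq aecl ijtnc wuip ssa uisg oqs hcl
Hunk 4: at line 8 remove [oqs] add [dlwv] -> 10 lines: ufhna vxjbf wqrq aecl ijtnc wuip ssa uisg dlwv hcl
Hunk 5: at line 4 remove [ijtnc,wuip,ssa] add [wbsn,xgmaw,jewzd] -> 10 lines: ufhna vxjbf wqrq aecl wbsn xgmaw jewzd uisg dlwv hcl
Hunk 6: at line 4 remove [wbsn,xgmaw,jewzd] add [espl,uogam,ezq] -> 10 lines: ufhna vxjbf wqrq aecl espl uogam ezq uisg dlwv hcl
Hunk 7: at line 2 remove [aecl,espl,uogam] add [male,vqrzq] -> 9 lines: ufhna vxjbf wqrq male vqrzq ezq uisg dlwv hcl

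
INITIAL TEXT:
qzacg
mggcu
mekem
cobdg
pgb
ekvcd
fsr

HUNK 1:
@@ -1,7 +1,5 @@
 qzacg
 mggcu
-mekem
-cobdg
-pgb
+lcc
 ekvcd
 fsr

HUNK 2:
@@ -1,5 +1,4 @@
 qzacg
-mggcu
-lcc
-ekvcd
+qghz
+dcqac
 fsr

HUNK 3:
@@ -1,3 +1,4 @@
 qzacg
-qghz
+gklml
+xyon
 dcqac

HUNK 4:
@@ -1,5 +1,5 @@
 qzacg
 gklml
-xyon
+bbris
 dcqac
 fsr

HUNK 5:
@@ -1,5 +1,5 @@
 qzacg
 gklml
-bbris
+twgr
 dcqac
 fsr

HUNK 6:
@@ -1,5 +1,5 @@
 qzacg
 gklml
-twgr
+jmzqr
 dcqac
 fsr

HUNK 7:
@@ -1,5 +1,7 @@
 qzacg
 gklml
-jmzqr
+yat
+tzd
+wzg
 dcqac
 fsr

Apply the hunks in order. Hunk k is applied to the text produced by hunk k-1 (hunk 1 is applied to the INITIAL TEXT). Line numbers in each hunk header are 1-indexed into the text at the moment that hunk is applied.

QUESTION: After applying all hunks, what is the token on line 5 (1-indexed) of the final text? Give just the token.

Answer: wzg

Derivation:
Hunk 1: at line 1 remove [mekem,cobdg,pgb] add [lcc] -> 5 lines: qzacg mggcu lcc ekvcd fsr
Hunk 2: at line 1 remove [mggcu,lcc,ekvcd] add [qghz,dcqac] -> 4 lines: qzacg qghz dcqac fsr
Hunk 3: at line 1 remove [qghz] add [gklml,xyon] -> 5 lines: qzacg gklml xyon dcqac fsr
Hunk 4: at line 1 remove [xyon] add [bbris] -> 5 lines: qzacg gklml bbris dcqac fsr
Hunk 5: at line 1 remove [bbris] add [twgr] -> 5 lines: qzacg gklml twgr dcqac fsr
Hunk 6: at line 1 remove [twgr] add [jmzqr] -> 5 lines: qzacg gklml jmzqr dcqac fsr
Hunk 7: at line 1 remove [jmzqr] add [yat,tzd,wzg] -> 7 lines: qzacg gklml yat tzd wzg dcqac fsr
Final line 5: wzg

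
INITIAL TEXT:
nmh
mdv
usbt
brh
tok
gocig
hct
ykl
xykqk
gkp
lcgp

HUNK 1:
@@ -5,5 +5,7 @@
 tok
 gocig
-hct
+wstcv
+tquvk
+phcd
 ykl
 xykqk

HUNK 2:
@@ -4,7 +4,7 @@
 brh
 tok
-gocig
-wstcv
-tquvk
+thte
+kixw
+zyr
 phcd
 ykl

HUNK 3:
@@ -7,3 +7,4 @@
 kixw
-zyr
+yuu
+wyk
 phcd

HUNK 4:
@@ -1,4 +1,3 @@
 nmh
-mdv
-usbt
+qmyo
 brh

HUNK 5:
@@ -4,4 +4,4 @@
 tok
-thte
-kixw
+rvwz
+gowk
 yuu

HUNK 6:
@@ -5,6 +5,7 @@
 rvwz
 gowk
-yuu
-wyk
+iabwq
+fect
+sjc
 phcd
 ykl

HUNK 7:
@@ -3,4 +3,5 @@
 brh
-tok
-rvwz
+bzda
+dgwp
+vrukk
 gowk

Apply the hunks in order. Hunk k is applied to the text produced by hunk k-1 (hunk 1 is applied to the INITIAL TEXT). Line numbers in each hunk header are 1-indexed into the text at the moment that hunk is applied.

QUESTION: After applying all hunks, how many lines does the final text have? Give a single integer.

Answer: 15

Derivation:
Hunk 1: at line 5 remove [hct] add [wstcv,tquvk,phcd] -> 13 lines: nmh mdv usbt brh tok gocig wstcv tquvk phcd ykl xykqk gkp lcgp
Hunk 2: at line 4 remove [gocig,wstcv,tquvk] add [thte,kixw,zyr] -> 13 lines: nmh mdv usbt brh tok thte kixw zyr phcd ykl xykqk gkp lcgp
Hunk 3: at line 7 remove [zyr] add [yuu,wyk] -> 14 lines: nmh mdv usbt brh tok thte kixw yuu wyk phcd ykl xykqk gkp lcgp
Hunk 4: at line 1 remove [mdv,usbt] add [qmyo] -> 13 lines: nmh qmyo brh tok thte kixw yuu wyk phcd ykl xykqk gkp lcgp
Hunk 5: at line 4 remove [thte,kixw] add [rvwz,gowk] -> 13 lines: nmh qmyo brh tok rvwz gowk yuu wyk phcd ykl xykqk gkp lcgp
Hunk 6: at line 5 remove [yuu,wyk] add [iabwq,fect,sjc] -> 14 lines: nmh qmyo brh tok rvwz gowk iabwq fect sjc phcd ykl xykqk gkp lcgp
Hunk 7: at line 3 remove [tok,rvwz] add [bzda,dgwp,vrukk] -> 15 lines: nmh qmyo brh bzda dgwp vrukk gowk iabwq fect sjc phcd ykl xykqk gkp lcgp
Final line count: 15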